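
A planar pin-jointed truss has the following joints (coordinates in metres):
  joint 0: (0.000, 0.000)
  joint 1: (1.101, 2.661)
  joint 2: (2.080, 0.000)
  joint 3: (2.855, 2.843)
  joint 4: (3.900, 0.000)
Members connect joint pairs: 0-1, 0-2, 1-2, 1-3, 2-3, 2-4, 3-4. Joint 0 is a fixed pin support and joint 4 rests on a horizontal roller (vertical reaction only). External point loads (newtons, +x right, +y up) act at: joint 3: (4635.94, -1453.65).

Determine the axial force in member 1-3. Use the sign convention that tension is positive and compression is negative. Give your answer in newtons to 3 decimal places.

2263.296

N=5 nodes, M=7 members, R=3 reactions → 2N=10, M+R=10
member 0 (0-1): L=2.8798, (cx,cy)=(0.3823,0.9240)
member 1 (0-2): L=2.0800, (cx,cy)=(1.0000,0.0000)
member 2 (1-2): L=2.8354, (cx,cy)=(0.3453,-0.9385)
member 3 (1-3): L=1.7634, (cx,cy)=(0.9947,0.1032)
member 4 (2-3): L=2.9467, (cx,cy)=(0.2630,0.9648)
member 5 (2-4): L=1.8200, (cx,cy)=(1.0000,0.0000)
member 6 (3-4): L=3.0290, (cx,cy)=(0.3450,-0.9386)
solve A·x = −loads:
  F[0-1] = +3235.8033 N (tension)
  F[0-2] = +3398.8241 N (tension)
  F[1-2] = -2937.0135 N (compression)
  F[1-3] = +2263.2957 N (tension)
  F[2-3] = +2856.9650 N (tension)
  F[2-4] = +1633.3419 N (tension)
  F[3-4] = -4734.3039 N (compression)
  Rx@0 = -4635.9400 N
  Ry@0 = -2989.9777 N
  Ry@4 = +4443.6277 N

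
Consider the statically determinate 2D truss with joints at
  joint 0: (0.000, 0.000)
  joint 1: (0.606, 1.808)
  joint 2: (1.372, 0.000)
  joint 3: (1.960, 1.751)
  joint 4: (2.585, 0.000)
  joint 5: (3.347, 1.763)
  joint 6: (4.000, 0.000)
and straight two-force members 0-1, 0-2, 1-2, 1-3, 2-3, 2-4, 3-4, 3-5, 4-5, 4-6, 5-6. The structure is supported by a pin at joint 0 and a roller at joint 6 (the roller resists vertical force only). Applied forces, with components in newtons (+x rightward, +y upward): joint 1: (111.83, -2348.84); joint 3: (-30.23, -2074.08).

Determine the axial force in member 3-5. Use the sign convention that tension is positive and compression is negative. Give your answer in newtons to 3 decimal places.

-1135.536

N=7 nodes, M=11 members, R=3 reactions → 2N=14, M+R=14
member 0 (0-1): L=1.9069, (cx,cy)=(0.3178,0.9482)
member 1 (0-2): L=1.3720, (cx,cy)=(1.0000,0.0000)
member 2 (1-2): L=1.9636, (cx,cy)=(0.3901,-0.9208)
member 3 (1-3): L=1.3552, (cx,cy)=(0.9991,-0.0421)
member 4 (2-3): L=1.8471, (cx,cy)=(0.3183,0.9480)
member 5 (2-4): L=1.2130, (cx,cy)=(1.0000,0.0000)
member 6 (3-4): L=1.8592, (cx,cy)=(0.3362,-0.9418)
member 7 (3-5): L=1.3871, (cx,cy)=(1.0000,0.0087)
member 8 (4-5): L=1.9206, (cx,cy)=(0.3967,0.9179)
member 9 (4-6): L=1.4150, (cx,cy)=(1.0000,0.0000)
member 10 (5-6): L=1.8800, (cx,cy)=(0.3473,-0.9377)
solve A·x = −loads:
  F[0-1] = -3178.2244 N (compression)
  F[0-2] = +1091.6416 N (tension)
  F[1-2] = +787.1369 N (tension)
  F[1-3] = -1430.2034 N (compression)
  F[2-3] = -764.5461 N (compression)
  F[2-4] = +1642.0922 N (tension)
  F[3-4] = -1506.9891 N (compression)
  F[3-5] = -1135.5361 N (compression)
  F[4-5] = +1546.1836 N (tension)
  F[4-6] = +522.0527 N (tension)
  F[5-6] = -1503.0381 N (compression)
  Rx@0 = -81.6000 N
  Ry@0 = +3013.4576 N
  Ry@6 = +1409.4624 N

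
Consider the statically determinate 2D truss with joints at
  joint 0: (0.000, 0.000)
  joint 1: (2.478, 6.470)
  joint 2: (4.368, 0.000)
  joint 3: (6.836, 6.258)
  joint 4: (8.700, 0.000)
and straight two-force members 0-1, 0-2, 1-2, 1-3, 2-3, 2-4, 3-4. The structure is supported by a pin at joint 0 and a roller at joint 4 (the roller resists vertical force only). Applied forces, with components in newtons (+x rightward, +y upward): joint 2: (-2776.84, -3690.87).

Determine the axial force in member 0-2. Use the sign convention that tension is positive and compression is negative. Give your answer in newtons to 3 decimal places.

-2072.966

N=5 nodes, M=7 members, R=3 reactions → 2N=10, M+R=10
member 0 (0-1): L=6.9283, (cx,cy)=(0.3577,0.9339)
member 1 (0-2): L=4.3680, (cx,cy)=(1.0000,0.0000)
member 2 (1-2): L=6.7404, (cx,cy)=(0.2804,-0.9599)
member 3 (1-3): L=4.3632, (cx,cy)=(0.9988,-0.0486)
member 4 (2-3): L=6.7271, (cx,cy)=(0.3669,0.9303)
member 5 (2-4): L=4.3320, (cx,cy)=(1.0000,0.0000)
member 6 (3-4): L=6.5297, (cx,cy)=(0.2855,-0.9584)
solve A·x = −loads:
  F[0-1] = -1967.9794 N (compression)
  F[0-2] = -2072.9659 N (compression)
  F[1-2] = +1978.3913 N (tension)
  F[1-3] = -1260.1009 N (compression)
  F[2-3] = +1926.1553 N (tension)
  F[2-4] = +551.9535 N (tension)
  F[3-4] = -1933.5268 N (compression)
  Rx@0 = +2776.8400 N
  Ry@0 = +1837.7987 N
  Ry@4 = +1853.0713 N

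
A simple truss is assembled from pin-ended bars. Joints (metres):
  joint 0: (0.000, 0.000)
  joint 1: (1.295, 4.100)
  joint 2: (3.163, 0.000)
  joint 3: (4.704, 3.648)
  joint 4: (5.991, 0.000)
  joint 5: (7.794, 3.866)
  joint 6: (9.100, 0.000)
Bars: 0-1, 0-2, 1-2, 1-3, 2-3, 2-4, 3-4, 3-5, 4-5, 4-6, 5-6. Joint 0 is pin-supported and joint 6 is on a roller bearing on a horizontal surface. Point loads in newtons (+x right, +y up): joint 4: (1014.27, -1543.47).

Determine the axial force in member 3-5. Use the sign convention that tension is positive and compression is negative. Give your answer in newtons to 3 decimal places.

-847.077

N=7 nodes, M=11 members, R=3 reactions → 2N=14, M+R=14
member 0 (0-1): L=4.2997, (cx,cy)=(0.3012,0.9536)
member 1 (0-2): L=3.1630, (cx,cy)=(1.0000,0.0000)
member 2 (1-2): L=4.5055, (cx,cy)=(0.4146,-0.9100)
member 3 (1-3): L=3.4388, (cx,cy)=(0.9913,-0.1314)
member 4 (2-3): L=3.9601, (cx,cy)=(0.3891,0.9212)
member 5 (2-4): L=2.8280, (cx,cy)=(1.0000,0.0000)
member 6 (3-4): L=3.8684, (cx,cy)=(0.3327,-0.9430)
member 7 (3-5): L=3.0977, (cx,cy)=(0.9975,0.0704)
member 8 (4-5): L=4.2658, (cx,cy)=(0.4227,0.9063)
member 9 (4-6): L=3.1090, (cx,cy)=(1.0000,0.0000)
member 10 (5-6): L=4.0806, (cx,cy)=(0.3200,-0.9474)
solve A·x = −loads:
  F[0-1] = -553.0026 N (compression)
  F[0-2] = +1180.8272 N (tension)
  F[1-2] = +642.5607 N (tension)
  F[1-3] = -436.7556 N (compression)
  F[2-3] = -634.7609 N (compression)
  F[2-4] = +1694.2404 N (tension)
  F[3-4] = +495.9642 N (tension)
  F[3-5] = -847.0771 N (compression)
  F[4-5] = +1186.9990 N (tension)
  F[4-6] = +343.2713 N (tension)
  F[5-6] = -1072.5614 N (compression)
  Rx@0 = -1014.2700 N
  Ry@0 = +527.3240 N
  Ry@6 = +1016.1460 N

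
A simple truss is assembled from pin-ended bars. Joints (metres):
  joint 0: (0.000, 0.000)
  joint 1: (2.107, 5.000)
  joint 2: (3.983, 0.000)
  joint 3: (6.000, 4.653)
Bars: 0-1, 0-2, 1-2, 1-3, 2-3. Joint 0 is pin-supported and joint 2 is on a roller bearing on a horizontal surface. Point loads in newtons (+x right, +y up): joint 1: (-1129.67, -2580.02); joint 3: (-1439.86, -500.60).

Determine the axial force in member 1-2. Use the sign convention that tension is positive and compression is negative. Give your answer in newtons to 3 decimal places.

N=4 nodes, M=5 members, R=3 reactions → 2N=8, M+R=8
member 0 (0-1): L=5.4258, (cx,cy)=(0.3883,0.9215)
member 1 (0-2): L=3.9830, (cx,cy)=(1.0000,0.0000)
member 2 (1-2): L=5.3404, (cx,cy)=(0.3513,-0.9363)
member 3 (1-3): L=3.9084, (cx,cy)=(0.9961,-0.0888)
member 4 (2-3): L=5.0714, (cx,cy)=(0.3977,0.9175)
solve A·x = −loads:
  F[0-1] = -4407.7890 N (compression)
  F[0-2] = -857.8582 N (compression)
  F[1-2] = +1694.8074 N (tension)
  F[1-3] = -1182.0344 N (compression)
  F[2-3] = -659.9895 N (compression)
  Rx@0 = +2569.5300 N
  Ry@0 = +4061.8694 N
  Ry@2 = -981.2494 N

1694.807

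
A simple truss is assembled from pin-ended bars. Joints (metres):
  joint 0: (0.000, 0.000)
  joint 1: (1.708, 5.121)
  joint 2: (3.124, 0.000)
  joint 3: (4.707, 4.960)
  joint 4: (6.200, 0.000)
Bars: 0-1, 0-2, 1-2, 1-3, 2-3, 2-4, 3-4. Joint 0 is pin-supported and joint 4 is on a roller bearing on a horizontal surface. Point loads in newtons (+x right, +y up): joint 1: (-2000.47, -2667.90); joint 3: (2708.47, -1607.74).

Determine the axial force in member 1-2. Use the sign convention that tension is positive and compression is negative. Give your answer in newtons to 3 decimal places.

-987.151

N=5 nodes, M=7 members, R=3 reactions → 2N=10, M+R=10
member 0 (0-1): L=5.3983, (cx,cy)=(0.3164,0.9486)
member 1 (0-2): L=3.1240, (cx,cy)=(1.0000,0.0000)
member 2 (1-2): L=5.3132, (cx,cy)=(0.2665,-0.9638)
member 3 (1-3): L=3.0033, (cx,cy)=(0.9986,-0.0536)
member 4 (2-3): L=5.2065, (cx,cy)=(0.3040,0.9527)
member 5 (2-4): L=3.0760, (cx,cy)=(1.0000,0.0000)
member 6 (3-4): L=5.1798, (cx,cy)=(0.2882,-0.9576)
solve A·x = −loads:
  F[0-1] = -1903.4216 N (compression)
  F[0-2] = +1310.2321 N (tension)
  F[1-2] = -987.1515 N (compression)
  F[1-3] = +1663.7139 N (tension)
  F[2-3] = +998.7308 N (tension)
  F[2-4] = +743.4904 N (tension)
  F[3-4] = -2579.4739 N (compression)
  Rx@0 = -708.0000 N
  Ry@0 = +1805.6384 N
  Ry@4 = +2470.0016 N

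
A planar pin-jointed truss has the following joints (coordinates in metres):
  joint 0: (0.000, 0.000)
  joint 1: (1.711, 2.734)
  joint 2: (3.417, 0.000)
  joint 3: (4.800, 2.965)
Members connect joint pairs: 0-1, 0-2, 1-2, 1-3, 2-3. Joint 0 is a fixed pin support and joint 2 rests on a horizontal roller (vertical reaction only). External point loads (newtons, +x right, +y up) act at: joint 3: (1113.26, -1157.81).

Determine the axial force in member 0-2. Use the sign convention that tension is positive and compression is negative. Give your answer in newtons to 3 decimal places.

N=4 nodes, M=5 members, R=3 reactions → 2N=8, M+R=8
member 0 (0-1): L=3.2253, (cx,cy)=(0.5305,0.8477)
member 1 (0-2): L=3.4170, (cx,cy)=(1.0000,0.0000)
member 2 (1-2): L=3.2226, (cx,cy)=(0.5294,-0.8484)
member 3 (1-3): L=3.0976, (cx,cy)=(0.9972,0.0746)
member 4 (2-3): L=3.2717, (cx,cy)=(0.4227,0.9063)
solve A·x = −loads:
  F[0-1] = +1692.3881 N (tension)
  F[0-2] = +215.4472 N (tension)
  F[1-2] = -1539.9979 N (compression)
  F[1-3] = +1717.8481 N (tension)
  F[2-3] = -1418.9237 N (compression)
  Rx@0 = -1113.2600 N
  Ry@0 = -1434.6114 N
  Ry@2 = +2592.4214 N

215.447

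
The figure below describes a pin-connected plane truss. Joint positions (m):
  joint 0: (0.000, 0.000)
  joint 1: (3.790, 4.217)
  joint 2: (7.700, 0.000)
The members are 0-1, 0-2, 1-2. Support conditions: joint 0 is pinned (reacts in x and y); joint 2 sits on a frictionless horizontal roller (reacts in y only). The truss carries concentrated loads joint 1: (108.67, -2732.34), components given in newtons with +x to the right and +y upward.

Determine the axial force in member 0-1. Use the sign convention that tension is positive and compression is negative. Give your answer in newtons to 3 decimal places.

-1785.453

N=3 nodes, M=3 members, R=3 reactions → 2N=6, M+R=6
member 0 (0-1): L=5.6698, (cx,cy)=(0.6684,0.7438)
member 1 (0-2): L=7.7000, (cx,cy)=(1.0000,0.0000)
member 2 (1-2): L=5.7508, (cx,cy)=(0.6799,-0.7333)
solve A·x = −loads:
  F[0-1] = -1785.4532 N (compression)
  F[0-2] = +1302.1529 N (tension)
  F[1-2] = -1915.1823 N (compression)
  Rx@0 = -108.6700 N
  Ry@0 = +1327.9465 N
  Ry@2 = +1404.3935 N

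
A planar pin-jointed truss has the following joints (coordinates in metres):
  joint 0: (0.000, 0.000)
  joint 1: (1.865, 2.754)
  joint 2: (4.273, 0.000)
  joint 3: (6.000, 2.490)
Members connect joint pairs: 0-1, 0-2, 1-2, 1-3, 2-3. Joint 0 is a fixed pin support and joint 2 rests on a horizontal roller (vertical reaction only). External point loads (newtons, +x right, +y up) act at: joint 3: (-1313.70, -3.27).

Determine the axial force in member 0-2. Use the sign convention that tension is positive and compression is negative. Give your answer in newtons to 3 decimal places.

N=4 nodes, M=5 members, R=3 reactions → 2N=8, M+R=8
member 0 (0-1): L=3.3261, (cx,cy)=(0.5607,0.8280)
member 1 (0-2): L=4.2730, (cx,cy)=(1.0000,0.0000)
member 2 (1-2): L=3.6583, (cx,cy)=(0.6582,-0.7528)
member 3 (1-3): L=4.1434, (cx,cy)=(0.9980,-0.0637)
member 4 (2-3): L=3.0303, (cx,cy)=(0.5699,0.8217)
solve A·x = −loads:
  F[0-1] = -922.9532 N (compression)
  F[0-2] = -796.1800 N (compression)
  F[1-2] = +1121.6419 N (tension)
  F[1-3] = -1258.3793 N (compression)
  F[2-3] = -101.5550 N (compression)
  Rx@0 = +1313.7000 N
  Ry@0 = +764.2092 N
  Ry@2 = -760.9392 N

-796.180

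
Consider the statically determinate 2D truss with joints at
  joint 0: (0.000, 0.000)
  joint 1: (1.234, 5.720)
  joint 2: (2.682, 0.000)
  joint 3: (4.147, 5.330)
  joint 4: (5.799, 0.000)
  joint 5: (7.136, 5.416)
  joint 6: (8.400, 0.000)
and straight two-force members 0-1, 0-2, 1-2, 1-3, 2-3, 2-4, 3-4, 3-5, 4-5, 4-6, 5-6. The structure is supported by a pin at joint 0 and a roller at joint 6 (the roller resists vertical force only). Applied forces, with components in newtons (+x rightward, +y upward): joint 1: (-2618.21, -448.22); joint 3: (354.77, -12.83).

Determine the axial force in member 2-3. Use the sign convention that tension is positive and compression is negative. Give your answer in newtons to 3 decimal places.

-1292.572

N=7 nodes, M=11 members, R=3 reactions → 2N=14, M+R=14
member 0 (0-1): L=5.8516, (cx,cy)=(0.2109,0.9775)
member 1 (0-2): L=2.6820, (cx,cy)=(1.0000,0.0000)
member 2 (1-2): L=5.9004, (cx,cy)=(0.2454,-0.9694)
member 3 (1-3): L=2.9390, (cx,cy)=(0.9912,-0.1327)
member 4 (2-3): L=5.5277, (cx,cy)=(0.2650,0.9642)
member 5 (2-4): L=3.1170, (cx,cy)=(1.0000,0.0000)
member 6 (3-4): L=5.5801, (cx,cy)=(0.2960,-0.9552)
member 7 (3-5): L=2.9902, (cx,cy)=(0.9996,0.0288)
member 8 (4-5): L=5.5786, (cx,cy)=(0.2397,0.9709)
member 9 (4-6): L=2.6010, (cx,cy)=(1.0000,0.0000)
member 10 (5-6): L=5.5615, (cx,cy)=(0.2273,-0.9738)
solve A·x = −loads:
  F[0-1] = -1991.4209 N (compression)
  F[0-2] = -1843.4838 N (compression)
  F[1-2] = +1285.6650 N (tension)
  F[1-3] = +1899.5429 N (tension)
  F[2-3] = -1292.5722 N (compression)
  F[2-4] = -1185.4034 N (compression)
  F[3-4] = +1576.9515 N (tension)
  F[3-5] = +718.8447 N (tension)
  F[4-5] = -1551.4782 N (compression)
  F[4-6] = -346.7100 N (compression)
  F[5-6] = +1525.5083 N (tension)
  Rx@0 = +2263.4400 N
  Ry@0 = +1946.6366 N
  Ry@6 = -1485.5866 N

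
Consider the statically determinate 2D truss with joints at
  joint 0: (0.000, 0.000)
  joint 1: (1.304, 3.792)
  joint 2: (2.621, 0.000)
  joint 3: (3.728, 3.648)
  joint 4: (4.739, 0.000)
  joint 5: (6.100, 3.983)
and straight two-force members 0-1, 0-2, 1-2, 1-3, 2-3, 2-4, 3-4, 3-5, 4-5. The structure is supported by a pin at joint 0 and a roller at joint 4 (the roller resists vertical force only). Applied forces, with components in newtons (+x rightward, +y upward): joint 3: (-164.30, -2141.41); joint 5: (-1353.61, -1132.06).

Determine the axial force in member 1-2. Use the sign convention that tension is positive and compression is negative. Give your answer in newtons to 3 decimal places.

1539.614

N=6 nodes, M=9 members, R=3 reactions → 2N=12, M+R=12
member 0 (0-1): L=4.0099, (cx,cy)=(0.3252,0.9456)
member 1 (0-2): L=2.6210, (cx,cy)=(1.0000,0.0000)
member 2 (1-2): L=4.0142, (cx,cy)=(0.3281,-0.9446)
member 3 (1-3): L=2.4283, (cx,cy)=(0.9982,-0.0593)
member 4 (2-3): L=3.8123, (cx,cy)=(0.2904,0.9569)
member 5 (2-4): L=2.1180, (cx,cy)=(1.0000,0.0000)
member 6 (3-4): L=3.7855, (cx,cy)=(0.2671,-0.9637)
member 7 (3-5): L=2.3955, (cx,cy)=(0.9902,0.1398)
member 8 (4-5): L=4.2091, (cx,cy)=(0.3233,0.9463)
solve A·x = −loads:
  F[0-1] = -1476.0983 N (compression)
  F[0-2] = -1037.8957 N (compression)
  F[1-2] = +1539.6137 N (tension)
  F[1-3] = -986.8765 N (compression)
  F[2-3] = -1519.8819 N (compression)
  F[2-4] = -91.4290 N (compression)
  F[3-4] = -922.5120 N (compression)
  F[3-5] = -1025.8849 N (compression)
  F[4-5] = -1044.7184 N (compression)
  Rx@0 = +1517.9100 N
  Ry@0 = +1395.8698 N
  Ry@4 = +1877.6002 N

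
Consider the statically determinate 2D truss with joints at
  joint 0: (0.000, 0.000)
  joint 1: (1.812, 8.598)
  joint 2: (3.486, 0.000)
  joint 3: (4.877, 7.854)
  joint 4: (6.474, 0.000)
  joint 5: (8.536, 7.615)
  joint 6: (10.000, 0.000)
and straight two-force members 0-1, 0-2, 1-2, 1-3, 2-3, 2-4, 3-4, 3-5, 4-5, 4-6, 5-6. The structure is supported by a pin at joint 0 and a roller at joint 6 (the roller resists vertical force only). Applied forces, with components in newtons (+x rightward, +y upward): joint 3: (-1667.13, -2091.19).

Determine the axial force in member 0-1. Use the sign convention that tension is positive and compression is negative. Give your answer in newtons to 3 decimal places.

-2432.974

N=7 nodes, M=11 members, R=3 reactions → 2N=14, M+R=14
member 0 (0-1): L=8.7869, (cx,cy)=(0.2062,0.9785)
member 1 (0-2): L=3.4860, (cx,cy)=(1.0000,0.0000)
member 2 (1-2): L=8.7594, (cx,cy)=(0.1911,-0.9816)
member 3 (1-3): L=3.1540, (cx,cy)=(0.9718,-0.2359)
member 4 (2-3): L=7.9762, (cx,cy)=(0.1744,0.9847)
member 5 (2-4): L=2.9880, (cx,cy)=(1.0000,0.0000)
member 6 (3-4): L=8.0147, (cx,cy)=(0.1993,-0.9799)
member 7 (3-5): L=3.6668, (cx,cy)=(0.9979,-0.0652)
member 8 (4-5): L=7.8892, (cx,cy)=(0.2614,0.9652)
member 9 (4-6): L=3.5260, (cx,cy)=(1.0000,0.0000)
member 10 (5-6): L=7.7545, (cx,cy)=(0.1888,-0.9820)
solve A·x = −loads:
  F[0-1] = -2432.9742 N (compression)
  F[0-2] = -1165.4095 N (compression)
  F[1-2] = +2675.9236 N (tension)
  F[1-3] = -1042.5315 N (compression)
  F[2-3] = -2667.4799 N (compression)
  F[2-4] = -188.8286 N (compression)
  F[3-4] = +286.6351 N (tension)
  F[3-5] = +131.9949 N (tension)
  F[4-5] = -291.0027 N (compression)
  F[4-6] = -55.6552 N (compression)
  F[5-6] = +294.7919 N (tension)
  Rx@0 = +1667.1300 N
  Ry@0 = +2380.6805 N
  Ry@6 = -289.4905 N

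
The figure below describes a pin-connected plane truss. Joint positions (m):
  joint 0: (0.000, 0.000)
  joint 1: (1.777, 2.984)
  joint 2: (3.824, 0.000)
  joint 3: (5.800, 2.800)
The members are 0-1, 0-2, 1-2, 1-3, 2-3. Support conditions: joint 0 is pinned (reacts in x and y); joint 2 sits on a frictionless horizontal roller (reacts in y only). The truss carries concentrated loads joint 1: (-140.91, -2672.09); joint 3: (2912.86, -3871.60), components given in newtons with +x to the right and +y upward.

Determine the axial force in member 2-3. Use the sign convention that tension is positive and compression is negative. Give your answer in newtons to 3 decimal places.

N=4 nodes, M=5 members, R=3 reactions → 2N=8, M+R=8
member 0 (0-1): L=3.4730, (cx,cy)=(0.5117,0.8592)
member 1 (0-2): L=3.8240, (cx,cy)=(1.0000,0.0000)
member 2 (1-2): L=3.6186, (cx,cy)=(0.5657,-0.8246)
member 3 (1-3): L=4.0272, (cx,cy)=(0.9990,-0.0457)
member 4 (2-3): L=3.4270, (cx,cy)=(0.5766,0.8170)
solve A·x = −loads:
  F[0-1] = +3018.0833 N (tension)
  F[0-2] = +1227.7297 N (tension)
  F[1-2] = -6688.2948 N (compression)
  F[1-3] = +5474.3091 N (tension)
  F[2-3] = -4432.4830 N (compression)
  Rx@0 = -2771.9500 N
  Ry@0 = -2593.1082 N
  Ry@2 = +9136.7982 N

-4432.483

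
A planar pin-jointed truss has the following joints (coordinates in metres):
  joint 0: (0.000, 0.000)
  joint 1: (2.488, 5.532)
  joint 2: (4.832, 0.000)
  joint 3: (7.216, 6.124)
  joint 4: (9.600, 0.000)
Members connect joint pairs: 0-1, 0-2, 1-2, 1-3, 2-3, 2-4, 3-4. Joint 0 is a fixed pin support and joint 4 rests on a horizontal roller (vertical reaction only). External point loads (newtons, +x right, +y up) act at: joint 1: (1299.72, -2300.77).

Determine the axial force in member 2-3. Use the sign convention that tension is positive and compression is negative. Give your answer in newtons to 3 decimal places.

1591.527

N=5 nodes, M=7 members, R=3 reactions → 2N=10, M+R=10
member 0 (0-1): L=6.0657, (cx,cy)=(0.4102,0.9120)
member 1 (0-2): L=4.8320, (cx,cy)=(1.0000,0.0000)
member 2 (1-2): L=6.0081, (cx,cy)=(0.3901,-0.9208)
member 3 (1-3): L=4.7649, (cx,cy)=(0.9923,0.1242)
member 4 (2-3): L=6.5717, (cx,cy)=(0.3628,0.9319)
member 5 (2-4): L=4.7680, (cx,cy)=(1.0000,0.0000)
member 6 (3-4): L=6.5717, (cx,cy)=(0.3628,-0.9319)
solve A·x = −loads:
  F[0-1] = -1047.7141 N (compression)
  F[0-2] = +1729.4637 N (tension)
  F[1-2] = -1610.7530 N (compression)
  F[1-3] = -1109.6429 N (compression)
  F[2-3] = +1591.5265 N (tension)
  F[2-4] = +523.6884 N (tension)
  F[3-4] = -1443.5851 N (compression)
  Rx@0 = -1299.7200 N
  Ry@0 = +955.5235 N
  Ry@4 = +1345.2465 N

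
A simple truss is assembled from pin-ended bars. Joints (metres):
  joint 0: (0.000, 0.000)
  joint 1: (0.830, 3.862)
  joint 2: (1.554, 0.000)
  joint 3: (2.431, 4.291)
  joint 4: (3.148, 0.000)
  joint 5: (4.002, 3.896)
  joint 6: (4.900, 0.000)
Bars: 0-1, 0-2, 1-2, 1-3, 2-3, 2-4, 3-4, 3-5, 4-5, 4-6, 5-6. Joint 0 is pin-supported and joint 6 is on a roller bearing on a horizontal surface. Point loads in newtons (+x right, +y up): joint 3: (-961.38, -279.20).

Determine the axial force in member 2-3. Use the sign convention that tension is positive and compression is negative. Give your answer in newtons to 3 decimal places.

-899.928

N=7 nodes, M=11 members, R=3 reactions → 2N=14, M+R=14
member 0 (0-1): L=3.9502, (cx,cy)=(0.2101,0.9777)
member 1 (0-2): L=1.5540, (cx,cy)=(1.0000,0.0000)
member 2 (1-2): L=3.9293, (cx,cy)=(0.1843,-0.9829)
member 3 (1-3): L=1.6575, (cx,cy)=(0.9659,0.2588)
member 4 (2-3): L=4.3797, (cx,cy)=(0.2002,0.9797)
member 5 (2-4): L=1.5940, (cx,cy)=(1.0000,0.0000)
member 6 (3-4): L=4.3505, (cx,cy)=(0.1648,-0.9863)
member 7 (3-5): L=1.6199, (cx,cy)=(0.9698,-0.2438)
member 8 (4-5): L=3.9885, (cx,cy)=(0.2141,0.9768)
member 9 (4-6): L=1.7520, (cx,cy)=(1.0000,0.0000)
member 10 (5-6): L=3.9982, (cx,cy)=(0.2246,-0.9745)
solve A·x = −loads:
  F[0-1] = -1005.0124 N (compression)
  F[0-2] = -750.2099 N (compression)
  F[1-2] = +897.0609 N (tension)
  F[1-3] = -389.7414 N (compression)
  F[2-3] = -899.9281 N (compression)
  F[2-4] = -404.7162 N (compression)
  F[3-4] = +636.7089 N (tension)
  F[3-5] = +309.1115 N (tension)
  F[4-5] = -642.9125 N (compression)
  F[4-6] = -162.1233 N (compression)
  F[5-6] = +721.8192 N (tension)
  Rx@0 = +961.3800 N
  Ry@0 = +982.5768 N
  Ry@6 = -703.3768 N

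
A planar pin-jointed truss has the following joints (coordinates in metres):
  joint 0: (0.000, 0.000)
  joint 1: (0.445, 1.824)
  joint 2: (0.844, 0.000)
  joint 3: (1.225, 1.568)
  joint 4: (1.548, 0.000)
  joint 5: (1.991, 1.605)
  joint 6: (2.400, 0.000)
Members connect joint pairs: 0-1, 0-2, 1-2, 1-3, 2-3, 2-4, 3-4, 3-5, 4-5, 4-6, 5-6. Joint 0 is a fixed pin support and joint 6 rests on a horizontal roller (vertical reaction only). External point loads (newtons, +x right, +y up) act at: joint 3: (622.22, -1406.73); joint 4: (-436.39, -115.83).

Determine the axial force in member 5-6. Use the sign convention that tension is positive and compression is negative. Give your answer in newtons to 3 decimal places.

N=7 nodes, M=11 members, R=3 reactions → 2N=14, M+R=14
member 0 (0-1): L=1.8775, (cx,cy)=(0.2370,0.9715)
member 1 (0-2): L=0.8440, (cx,cy)=(1.0000,0.0000)
member 2 (1-2): L=1.8671, (cx,cy)=(0.2137,-0.9769)
member 3 (1-3): L=0.8209, (cx,cy)=(0.9501,-0.3118)
member 4 (2-3): L=1.6136, (cx,cy)=(0.2361,0.9717)
member 5 (2-4): L=0.7040, (cx,cy)=(1.0000,0.0000)
member 6 (3-4): L=1.6009, (cx,cy)=(0.2018,-0.9794)
member 7 (3-5): L=0.7669, (cx,cy)=(0.9988,0.0482)
member 8 (4-5): L=1.6650, (cx,cy)=(0.2661,0.9640)
member 9 (4-6): L=0.8520, (cx,cy)=(1.0000,0.0000)
member 10 (5-6): L=1.6563, (cx,cy)=(0.2469,-0.9690)
solve A·x = −loads:
  F[0-1] = -332.7971 N (compression)
  F[0-2] = +264.7087 N (tension)
  F[1-2] = +385.1087 N (tension)
  F[1-3] = -169.6341 N (compression)
  F[2-3] = -387.1595 N (compression)
  F[2-4] = +438.4192 N (tension)
  F[3-4] = -1137.9837 N (compression)
  F[3-5] = -645.9633 N (compression)
  F[4-5] = +1276.4194 N (tension)
  F[4-6] = +305.6022 N (tension)
  F[5-6] = -1237.5715 N (compression)
  Rx@0 = -185.8300 N
  Ry@0 = +323.3141 N
  Ry@6 = +1199.2459 N

-1237.572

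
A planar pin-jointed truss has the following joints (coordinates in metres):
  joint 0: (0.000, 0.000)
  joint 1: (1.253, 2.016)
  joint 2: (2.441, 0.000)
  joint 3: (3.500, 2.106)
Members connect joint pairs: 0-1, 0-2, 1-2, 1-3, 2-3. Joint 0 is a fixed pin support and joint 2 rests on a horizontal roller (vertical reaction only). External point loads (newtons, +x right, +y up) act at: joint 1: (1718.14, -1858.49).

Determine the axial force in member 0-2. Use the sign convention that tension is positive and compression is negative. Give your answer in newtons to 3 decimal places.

N=4 nodes, M=5 members, R=3 reactions → 2N=8, M+R=8
member 0 (0-1): L=2.3737, (cx,cy)=(0.5279,0.8493)
member 1 (0-2): L=2.4410, (cx,cy)=(1.0000,0.0000)
member 2 (1-2): L=2.3400, (cx,cy)=(0.5077,-0.8615)
member 3 (1-3): L=2.2488, (cx,cy)=(0.9992,0.0400)
member 4 (2-3): L=2.3573, (cx,cy)=(0.4492,0.8934)
solve A·x = −loads:
  F[0-1] = +605.7730 N (tension)
  F[0-2] = +1398.3666 N (tension)
  F[1-2] = -2754.3585 N (compression)
  F[1-3] = +0.0000 N (tension)
  F[2-3] = -0.0000 N (compression)
  Rx@0 = -1718.1400 N
  Ry@0 = -514.4957 N
  Ry@2 = +2372.9857 N

1398.367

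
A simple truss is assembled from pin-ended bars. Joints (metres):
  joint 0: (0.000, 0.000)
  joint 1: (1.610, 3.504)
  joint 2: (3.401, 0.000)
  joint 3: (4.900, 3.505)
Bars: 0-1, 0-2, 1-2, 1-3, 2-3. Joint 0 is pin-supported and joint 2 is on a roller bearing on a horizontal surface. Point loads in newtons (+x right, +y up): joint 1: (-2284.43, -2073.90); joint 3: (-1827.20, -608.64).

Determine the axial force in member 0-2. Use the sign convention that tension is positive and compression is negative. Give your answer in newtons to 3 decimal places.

N=4 nodes, M=5 members, R=3 reactions → 2N=8, M+R=8
member 0 (0-1): L=3.8562, (cx,cy)=(0.4175,0.9087)
member 1 (0-2): L=3.4010, (cx,cy)=(1.0000,0.0000)
member 2 (1-2): L=3.9352, (cx,cy)=(0.4551,-0.8904)
member 3 (1-3): L=3.2900, (cx,cy)=(1.0000,0.0003)
member 4 (2-3): L=3.8121, (cx,cy)=(0.3932,0.9194)
solve A·x = −loads:
  F[0-1] = -5569.1909 N (compression)
  F[0-2] = -1786.4274 N (compression)
  F[1-2] = +3353.6563 N (tension)
  F[1-3] = -1567.1038 N (compression)
  F[2-3] = -661.4477 N (compression)
  Rx@0 = +4111.6300 N
  Ry@0 = +5060.5652 N
  Ry@2 = -2378.0252 N

-1786.427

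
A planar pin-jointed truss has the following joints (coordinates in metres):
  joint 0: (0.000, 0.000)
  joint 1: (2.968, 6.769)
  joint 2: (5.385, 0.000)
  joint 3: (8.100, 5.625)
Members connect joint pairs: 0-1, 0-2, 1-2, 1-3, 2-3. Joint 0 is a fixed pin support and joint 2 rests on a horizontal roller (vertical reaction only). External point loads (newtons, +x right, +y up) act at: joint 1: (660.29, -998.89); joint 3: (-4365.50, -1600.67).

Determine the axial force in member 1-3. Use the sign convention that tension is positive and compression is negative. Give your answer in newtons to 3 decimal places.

-3323.507

N=4 nodes, M=5 members, R=3 reactions → 2N=8, M+R=8
member 0 (0-1): L=7.3911, (cx,cy)=(0.4016,0.9158)
member 1 (0-2): L=5.3850, (cx,cy)=(1.0000,0.0000)
member 2 (1-2): L=7.1876, (cx,cy)=(0.3363,-0.9418)
member 3 (1-3): L=5.2580, (cx,cy)=(0.9760,-0.2176)
member 4 (2-3): L=6.2459, (cx,cy)=(0.4347,0.9006)
solve A·x = −loads:
  F[0-1] = -3681.2355 N (compression)
  F[0-2] = -2226.9585 N (compression)
  F[1-2] = +3287.0349 N (tension)
  F[1-3] = -3323.5073 N (compression)
  F[2-3] = -2580.3049 N (compression)
  Rx@0 = +3705.2100 N
  Ry@0 = +3371.3895 N
  Ry@2 = -771.8295 N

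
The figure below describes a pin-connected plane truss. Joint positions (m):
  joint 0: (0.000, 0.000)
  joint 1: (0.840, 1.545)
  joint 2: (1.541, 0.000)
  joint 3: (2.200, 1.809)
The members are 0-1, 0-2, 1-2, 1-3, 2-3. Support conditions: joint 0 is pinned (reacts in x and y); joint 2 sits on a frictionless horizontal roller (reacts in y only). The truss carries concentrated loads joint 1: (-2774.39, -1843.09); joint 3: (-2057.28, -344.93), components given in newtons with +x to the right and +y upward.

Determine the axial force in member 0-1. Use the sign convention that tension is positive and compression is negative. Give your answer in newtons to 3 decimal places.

-6701.491

N=4 nodes, M=5 members, R=3 reactions → 2N=8, M+R=8
member 0 (0-1): L=1.7586, (cx,cy)=(0.4777,0.8785)
member 1 (0-2): L=1.5410, (cx,cy)=(1.0000,0.0000)
member 2 (1-2): L=1.6966, (cx,cy)=(0.4132,-0.9106)
member 3 (1-3): L=1.3854, (cx,cy)=(0.9817,0.1906)
member 4 (2-3): L=1.9253, (cx,cy)=(0.3423,0.9396)
solve A·x = −loads:
  F[0-1] = -6701.4907 N (compression)
  F[0-2] = -1630.6597 N (compression)
  F[1-2] = +3998.2334 N (tension)
  F[1-3] = -2117.4156 N (compression)
  F[2-3] = +62.3309 N (tension)
  Rx@0 = +4831.6700 N
  Ry@0 = +5887.5725 N
  Ry@2 = -3699.5525 N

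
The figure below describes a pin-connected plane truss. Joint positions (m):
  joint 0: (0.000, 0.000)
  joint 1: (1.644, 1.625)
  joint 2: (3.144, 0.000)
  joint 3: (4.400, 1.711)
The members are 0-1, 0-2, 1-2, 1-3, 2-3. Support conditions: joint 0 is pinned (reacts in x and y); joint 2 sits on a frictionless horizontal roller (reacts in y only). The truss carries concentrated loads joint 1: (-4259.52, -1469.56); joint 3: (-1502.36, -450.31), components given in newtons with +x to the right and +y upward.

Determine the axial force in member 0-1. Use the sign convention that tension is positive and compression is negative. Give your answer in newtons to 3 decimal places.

N=4 nodes, M=5 members, R=3 reactions → 2N=8, M+R=8
member 0 (0-1): L=2.3116, (cx,cy)=(0.7112,0.7030)
member 1 (0-2): L=3.1440, (cx,cy)=(1.0000,0.0000)
member 2 (1-2): L=2.2115, (cx,cy)=(0.6783,-0.7348)
member 3 (1-3): L=2.7573, (cx,cy)=(0.9995,0.0312)
member 4 (2-3): L=2.1225, (cx,cy)=(0.5918,0.8061)
solve A·x = −loads:
  F[0-1] = -5036.2337 N (compression)
  F[0-2] = -2180.0874 N (compression)
  F[1-2] = +2767.2901 N (tension)
  F[1-3] = -1199.8541 N (compression)
  F[2-3] = -512.1905 N (compression)
  Rx@0 = +5761.8800 N
  Ry@0 = +3540.3971 N
  Ry@2 = -1620.5271 N

-5036.234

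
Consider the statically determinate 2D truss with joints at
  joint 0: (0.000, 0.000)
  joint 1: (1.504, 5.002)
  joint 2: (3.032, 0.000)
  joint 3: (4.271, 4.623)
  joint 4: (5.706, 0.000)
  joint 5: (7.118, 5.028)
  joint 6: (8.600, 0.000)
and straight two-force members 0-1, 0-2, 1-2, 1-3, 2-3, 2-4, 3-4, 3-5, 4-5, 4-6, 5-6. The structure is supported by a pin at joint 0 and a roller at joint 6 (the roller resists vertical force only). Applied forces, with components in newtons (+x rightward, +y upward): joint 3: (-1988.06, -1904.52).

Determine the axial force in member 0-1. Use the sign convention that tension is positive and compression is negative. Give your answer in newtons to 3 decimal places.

-2117.043

N=7 nodes, M=11 members, R=3 reactions → 2N=14, M+R=14
member 0 (0-1): L=5.2232, (cx,cy)=(0.2879,0.9576)
member 1 (0-2): L=3.0320, (cx,cy)=(1.0000,0.0000)
member 2 (1-2): L=5.2302, (cx,cy)=(0.2922,-0.9564)
member 3 (1-3): L=2.7928, (cx,cy)=(0.9907,-0.1357)
member 4 (2-3): L=4.7862, (cx,cy)=(0.2589,0.9659)
member 5 (2-4): L=2.6740, (cx,cy)=(1.0000,0.0000)
member 6 (3-4): L=4.8406, (cx,cy)=(0.2965,-0.9550)
member 7 (3-5): L=2.8757, (cx,cy)=(0.9900,0.1408)
member 8 (4-5): L=5.2225, (cx,cy)=(0.2704,0.9628)
member 9 (4-6): L=2.8940, (cx,cy)=(1.0000,0.0000)
member 10 (5-6): L=5.2419, (cx,cy)=(0.2827,-0.9592)
solve A·x = −loads:
  F[0-1] = -2117.0433 N (compression)
  F[0-2] = -1378.4679 N (compression)
  F[1-2] = +2303.5552 N (tension)
  F[1-3] = -1294.5524 N (compression)
  F[2-3] = -2280.8053 N (compression)
  F[2-4] = -115.0468 N (compression)
  F[3-4] = +139.6142 N (tension)
  F[3-5] = +74.3995 N (tension)
  F[4-5] = -138.4963 N (compression)
  F[4-6] = -36.2129 N (compression)
  F[5-6] = +128.0858 N (tension)
  Rx@0 = +1988.0600 N
  Ry@0 = +2027.3801 N
  Ry@6 = -122.8601 N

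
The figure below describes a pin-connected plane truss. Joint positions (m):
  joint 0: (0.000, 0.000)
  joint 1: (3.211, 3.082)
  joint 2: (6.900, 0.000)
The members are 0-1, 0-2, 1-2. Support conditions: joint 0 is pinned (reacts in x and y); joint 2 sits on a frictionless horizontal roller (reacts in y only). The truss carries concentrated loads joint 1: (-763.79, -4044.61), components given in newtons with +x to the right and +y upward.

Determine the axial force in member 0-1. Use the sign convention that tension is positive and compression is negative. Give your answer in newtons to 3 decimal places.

-3615.425

N=3 nodes, M=3 members, R=3 reactions → 2N=6, M+R=6
member 0 (0-1): L=4.4508, (cx,cy)=(0.7215,0.6925)
member 1 (0-2): L=6.9000, (cx,cy)=(1.0000,0.0000)
member 2 (1-2): L=4.8070, (cx,cy)=(0.7674,-0.6411)
solve A·x = −loads:
  F[0-1] = -3615.4254 N (compression)
  F[0-2] = +1844.5593 N (tension)
  F[1-2] = -2403.5875 N (compression)
  Rx@0 = +763.7900 N
  Ry@0 = +2503.5604 N
  Ry@2 = +1541.0496 N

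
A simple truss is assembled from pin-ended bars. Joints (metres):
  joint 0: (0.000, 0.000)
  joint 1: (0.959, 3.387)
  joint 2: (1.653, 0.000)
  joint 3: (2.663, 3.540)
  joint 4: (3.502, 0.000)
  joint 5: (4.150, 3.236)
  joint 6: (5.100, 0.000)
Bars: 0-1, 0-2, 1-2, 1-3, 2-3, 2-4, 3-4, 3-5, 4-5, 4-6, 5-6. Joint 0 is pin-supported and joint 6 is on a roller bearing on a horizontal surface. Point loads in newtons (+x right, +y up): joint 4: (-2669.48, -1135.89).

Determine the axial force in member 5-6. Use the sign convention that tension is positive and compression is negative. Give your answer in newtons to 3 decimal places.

-812.894

N=7 nodes, M=11 members, R=3 reactions → 2N=14, M+R=14
member 0 (0-1): L=3.5201, (cx,cy)=(0.2724,0.9622)
member 1 (0-2): L=1.6530, (cx,cy)=(1.0000,0.0000)
member 2 (1-2): L=3.4574, (cx,cy)=(0.2007,-0.9796)
member 3 (1-3): L=1.7109, (cx,cy)=(0.9960,0.0894)
member 4 (2-3): L=3.6813, (cx,cy)=(0.2744,0.9616)
member 5 (2-4): L=1.8490, (cx,cy)=(1.0000,0.0000)
member 6 (3-4): L=3.6381, (cx,cy)=(0.2306,-0.9730)
member 7 (3-5): L=1.5178, (cx,cy)=(0.9797,-0.2003)
member 8 (4-5): L=3.3002, (cx,cy)=(0.1963,0.9805)
member 9 (4-6): L=1.5980, (cx,cy)=(1.0000,0.0000)
member 10 (5-6): L=3.3726, (cx,cy)=(0.2817,-0.9595)
solve A·x = −loads:
  F[0-1] = -369.9038 N (compression)
  F[0-2] = -2568.7065 N (compression)
  F[1-2] = +347.6740 N (tension)
  F[1-3] = -171.2485 N (compression)
  F[2-3] = -354.1891 N (compression)
  F[2-4] = -2401.7415 N (compression)
  F[3-4] = +443.5137 N (tension)
  F[3-5] = -377.6737 N (compression)
  F[4-5] = +718.3141 N (tension)
  F[4-6] = +228.9799 N (tension)
  F[5-6] = -812.8943 N (compression)
  Rx@0 = +2669.4800 N
  Ry@0 = +355.9122 N
  Ry@6 = +779.9778 N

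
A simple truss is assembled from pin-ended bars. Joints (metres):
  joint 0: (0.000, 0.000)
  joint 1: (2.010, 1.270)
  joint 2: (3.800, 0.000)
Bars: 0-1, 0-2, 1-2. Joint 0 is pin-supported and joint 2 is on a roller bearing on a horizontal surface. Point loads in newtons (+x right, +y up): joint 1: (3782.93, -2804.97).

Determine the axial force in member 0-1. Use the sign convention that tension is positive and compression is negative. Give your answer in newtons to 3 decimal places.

N=3 nodes, M=3 members, R=3 reactions → 2N=6, M+R=6
member 0 (0-1): L=2.3776, (cx,cy)=(0.8454,0.5342)
member 1 (0-2): L=3.8000, (cx,cy)=(1.0000,0.0000)
member 2 (1-2): L=2.1948, (cx,cy)=(0.8156,-0.5786)
solve A·x = −loads:
  F[0-1] = -106.6991 N (compression)
  F[0-2] = +3873.1323 N (tension)
  F[1-2] = -4748.9503 N (compression)
  Rx@0 = -3782.9300 N
  Ry@0 = +56.9935 N
  Ry@2 = +2747.9765 N

-106.699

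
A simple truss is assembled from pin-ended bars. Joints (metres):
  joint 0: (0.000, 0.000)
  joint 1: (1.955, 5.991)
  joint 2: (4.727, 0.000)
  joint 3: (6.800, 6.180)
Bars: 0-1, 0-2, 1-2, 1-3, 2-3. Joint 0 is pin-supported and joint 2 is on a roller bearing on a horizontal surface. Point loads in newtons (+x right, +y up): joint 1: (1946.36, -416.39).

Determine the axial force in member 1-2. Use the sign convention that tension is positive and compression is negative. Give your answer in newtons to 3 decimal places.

-2907.828

N=4 nodes, M=5 members, R=3 reactions → 2N=8, M+R=8
member 0 (0-1): L=6.3019, (cx,cy)=(0.3102,0.9507)
member 1 (0-2): L=4.7270, (cx,cy)=(1.0000,0.0000)
member 2 (1-2): L=6.6012, (cx,cy)=(0.4199,-0.9076)
member 3 (1-3): L=4.8487, (cx,cy)=(0.9992,0.0390)
member 4 (2-3): L=6.5184, (cx,cy)=(0.3180,0.9481)
solve A·x = −loads:
  F[0-1] = +2337.9855 N (tension)
  F[0-2] = +1221.0625 N (tension)
  F[1-2] = -2907.8278 N (compression)
  F[1-3] = +0.0000 N (tension)
  F[2-3] = -0.0000 N (compression)
  Rx@0 = -1946.3600 N
  Ry@0 = -2222.6380 N
  Ry@2 = +2639.0280 N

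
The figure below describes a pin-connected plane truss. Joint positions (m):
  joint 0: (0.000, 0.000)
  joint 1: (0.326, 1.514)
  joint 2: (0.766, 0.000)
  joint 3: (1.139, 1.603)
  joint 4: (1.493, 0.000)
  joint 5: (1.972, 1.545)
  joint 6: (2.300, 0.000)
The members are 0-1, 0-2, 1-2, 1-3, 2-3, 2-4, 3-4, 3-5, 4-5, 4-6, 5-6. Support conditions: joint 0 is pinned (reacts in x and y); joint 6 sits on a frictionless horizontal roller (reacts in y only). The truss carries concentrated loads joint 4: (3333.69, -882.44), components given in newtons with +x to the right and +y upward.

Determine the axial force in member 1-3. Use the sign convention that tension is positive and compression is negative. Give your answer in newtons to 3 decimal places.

N=7 nodes, M=11 members, R=3 reactions → 2N=14, M+R=14
member 0 (0-1): L=1.5487, (cx,cy)=(0.2105,0.9776)
member 1 (0-2): L=0.7660, (cx,cy)=(1.0000,0.0000)
member 2 (1-2): L=1.5766, (cx,cy)=(0.2791,-0.9603)
member 3 (1-3): L=0.8179, (cx,cy)=(0.9941,0.1088)
member 4 (2-3): L=1.6458, (cx,cy)=(0.2266,0.9740)
member 5 (2-4): L=0.7270, (cx,cy)=(1.0000,0.0000)
member 6 (3-4): L=1.6416, (cx,cy)=(0.2156,-0.9765)
member 7 (3-5): L=0.8350, (cx,cy)=(0.9976,-0.0695)
member 8 (4-5): L=1.6175, (cx,cy)=(0.2961,0.9551)
member 9 (4-6): L=0.8070, (cx,cy)=(1.0000,0.0000)
member 10 (5-6): L=1.5794, (cx,cy)=(0.2077,-0.9782)
solve A·x = −loads:
  F[0-1] = -316.7177 N (compression)
  F[0-2] = +3400.3588 N (tension)
  F[1-2] = +305.1241 N (tension)
  F[1-3] = -152.7281 N (compression)
  F[2-3] = -300.8289 N (compression)
  F[2-4] = +3553.6892 N (tension)
  F[3-4] = +337.9652 N (tension)
  F[3-5] = -293.5872 N (compression)
  F[4-5] = +578.3668 N (tension)
  F[4-6] = +121.6081 N (tension)
  F[5-6] = -585.5850 N (compression)
  Rx@0 = -3333.6900 N
  Ry@0 = +309.6213 N
  Ry@6 = +572.8187 N

-152.728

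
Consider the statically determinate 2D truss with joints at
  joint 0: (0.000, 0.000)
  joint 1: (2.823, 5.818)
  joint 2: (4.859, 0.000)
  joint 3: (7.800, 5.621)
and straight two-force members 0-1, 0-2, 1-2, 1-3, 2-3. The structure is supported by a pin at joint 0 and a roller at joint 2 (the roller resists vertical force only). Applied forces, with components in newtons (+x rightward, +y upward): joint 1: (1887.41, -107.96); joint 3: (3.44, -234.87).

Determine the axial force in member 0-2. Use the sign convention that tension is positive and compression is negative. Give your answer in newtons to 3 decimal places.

N=4 nodes, M=5 members, R=3 reactions → 2N=8, M+R=8
member 0 (0-1): L=6.4667, (cx,cy)=(0.4365,0.8997)
member 1 (0-2): L=4.8590, (cx,cy)=(1.0000,0.0000)
member 2 (1-2): L=6.1640, (cx,cy)=(0.3303,-0.9439)
member 3 (1-3): L=4.9809, (cx,cy)=(0.9992,-0.0396)
member 4 (2-3): L=6.3439, (cx,cy)=(0.4636,0.8860)
solve A·x = −loads:
  F[0-1] = +2624.0584 N (tension)
  F[0-2] = +745.3360 N (tension)
  F[1-2] = -2620.7757 N (compression)
  F[1-3] = +123.8616 N (tension)
  F[2-3] = -259.5472 N (compression)
  Rx@0 = -1890.8500 N
  Ry@0 = -2360.8219 N
  Ry@2 = +2703.6519 N

745.336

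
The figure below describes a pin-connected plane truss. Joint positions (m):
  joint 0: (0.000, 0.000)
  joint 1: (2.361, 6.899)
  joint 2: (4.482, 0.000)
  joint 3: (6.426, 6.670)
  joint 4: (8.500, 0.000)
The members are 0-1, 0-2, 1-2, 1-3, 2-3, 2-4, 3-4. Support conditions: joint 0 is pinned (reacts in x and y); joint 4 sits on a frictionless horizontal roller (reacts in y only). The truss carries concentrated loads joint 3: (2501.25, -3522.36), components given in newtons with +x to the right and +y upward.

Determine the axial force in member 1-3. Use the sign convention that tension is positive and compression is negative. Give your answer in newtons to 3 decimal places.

N=5 nodes, M=7 members, R=3 reactions → 2N=10, M+R=10
member 0 (0-1): L=7.2918, (cx,cy)=(0.3238,0.9461)
member 1 (0-2): L=4.4820, (cx,cy)=(1.0000,0.0000)
member 2 (1-2): L=7.2177, (cx,cy)=(0.2939,-0.9558)
member 3 (1-3): L=4.0714, (cx,cy)=(0.9984,-0.0562)
member 4 (2-3): L=6.9475, (cx,cy)=(0.2798,0.9601)
member 5 (2-4): L=4.0180, (cx,cy)=(1.0000,0.0000)
member 6 (3-4): L=6.9850, (cx,cy)=(0.2969,-0.9549)
solve A·x = −loads:
  F[0-1] = +1166.1083 N (tension)
  F[0-2] = +2123.6783 N (tension)
  F[1-2] = -1197.2406 N (compression)
  F[1-3] = +730.5516 N (tension)
  F[2-3] = +1191.9944 N (tension)
  F[2-4] = +1438.3205 N (tension)
  F[3-4] = -4844.1100 N (compression)
  Rx@0 = -2501.2500 N
  Ry@0 = -1103.2897 N
  Ry@4 = +4625.6497 N

730.552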